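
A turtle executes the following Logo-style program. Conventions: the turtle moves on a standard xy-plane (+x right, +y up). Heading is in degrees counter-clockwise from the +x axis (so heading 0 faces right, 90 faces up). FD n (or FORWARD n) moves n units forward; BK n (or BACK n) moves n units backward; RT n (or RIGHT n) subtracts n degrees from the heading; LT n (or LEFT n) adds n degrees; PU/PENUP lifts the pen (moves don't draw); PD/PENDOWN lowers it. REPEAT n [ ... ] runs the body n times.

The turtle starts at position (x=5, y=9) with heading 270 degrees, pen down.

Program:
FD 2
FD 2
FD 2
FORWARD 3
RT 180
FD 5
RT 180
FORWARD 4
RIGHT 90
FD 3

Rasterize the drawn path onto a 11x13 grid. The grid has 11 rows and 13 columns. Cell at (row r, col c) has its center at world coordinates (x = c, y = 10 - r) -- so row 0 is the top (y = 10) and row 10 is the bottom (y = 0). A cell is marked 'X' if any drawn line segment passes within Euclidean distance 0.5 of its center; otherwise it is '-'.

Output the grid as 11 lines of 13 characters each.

Answer: -------------
-----X-------
-----X-------
-----X-------
-----X-------
-----X-------
-----X-------
-----X-------
-----X-------
--XXXX-------
-----X-------

Derivation:
Segment 0: (5,9) -> (5,7)
Segment 1: (5,7) -> (5,5)
Segment 2: (5,5) -> (5,3)
Segment 3: (5,3) -> (5,0)
Segment 4: (5,0) -> (5,5)
Segment 5: (5,5) -> (5,1)
Segment 6: (5,1) -> (2,1)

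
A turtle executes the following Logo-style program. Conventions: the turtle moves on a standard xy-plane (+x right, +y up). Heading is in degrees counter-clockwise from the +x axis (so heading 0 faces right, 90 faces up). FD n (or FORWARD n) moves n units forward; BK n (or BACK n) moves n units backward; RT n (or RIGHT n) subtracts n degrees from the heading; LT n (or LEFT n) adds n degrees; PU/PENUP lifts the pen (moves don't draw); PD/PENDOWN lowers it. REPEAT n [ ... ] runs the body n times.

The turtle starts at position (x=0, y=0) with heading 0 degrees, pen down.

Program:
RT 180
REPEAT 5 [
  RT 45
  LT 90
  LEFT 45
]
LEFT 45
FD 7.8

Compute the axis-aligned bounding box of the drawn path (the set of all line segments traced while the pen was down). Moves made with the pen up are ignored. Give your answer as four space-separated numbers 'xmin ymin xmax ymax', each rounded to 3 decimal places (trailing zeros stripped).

Answer: 0 -5.515 5.515 0

Derivation:
Executing turtle program step by step:
Start: pos=(0,0), heading=0, pen down
RT 180: heading 0 -> 180
REPEAT 5 [
  -- iteration 1/5 --
  RT 45: heading 180 -> 135
  LT 90: heading 135 -> 225
  LT 45: heading 225 -> 270
  -- iteration 2/5 --
  RT 45: heading 270 -> 225
  LT 90: heading 225 -> 315
  LT 45: heading 315 -> 0
  -- iteration 3/5 --
  RT 45: heading 0 -> 315
  LT 90: heading 315 -> 45
  LT 45: heading 45 -> 90
  -- iteration 4/5 --
  RT 45: heading 90 -> 45
  LT 90: heading 45 -> 135
  LT 45: heading 135 -> 180
  -- iteration 5/5 --
  RT 45: heading 180 -> 135
  LT 90: heading 135 -> 225
  LT 45: heading 225 -> 270
]
LT 45: heading 270 -> 315
FD 7.8: (0,0) -> (5.515,-5.515) [heading=315, draw]
Final: pos=(5.515,-5.515), heading=315, 1 segment(s) drawn

Segment endpoints: x in {0, 5.515}, y in {-5.515, 0}
xmin=0, ymin=-5.515, xmax=5.515, ymax=0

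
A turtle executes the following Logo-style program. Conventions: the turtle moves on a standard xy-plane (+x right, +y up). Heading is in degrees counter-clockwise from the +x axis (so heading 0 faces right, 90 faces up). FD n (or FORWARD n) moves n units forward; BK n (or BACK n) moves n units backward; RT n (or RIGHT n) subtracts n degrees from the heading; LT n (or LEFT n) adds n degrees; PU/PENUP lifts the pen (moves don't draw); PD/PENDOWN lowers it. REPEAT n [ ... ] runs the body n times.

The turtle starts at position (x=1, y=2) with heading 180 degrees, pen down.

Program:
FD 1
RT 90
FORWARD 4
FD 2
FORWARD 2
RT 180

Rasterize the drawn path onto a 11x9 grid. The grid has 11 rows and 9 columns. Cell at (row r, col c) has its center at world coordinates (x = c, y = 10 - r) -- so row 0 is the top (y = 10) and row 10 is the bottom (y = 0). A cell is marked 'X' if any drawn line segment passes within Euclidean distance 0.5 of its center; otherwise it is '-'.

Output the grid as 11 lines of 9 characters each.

Answer: X--------
X--------
X--------
X--------
X--------
X--------
X--------
X--------
XX-------
---------
---------

Derivation:
Segment 0: (1,2) -> (0,2)
Segment 1: (0,2) -> (0,6)
Segment 2: (0,6) -> (0,8)
Segment 3: (0,8) -> (0,10)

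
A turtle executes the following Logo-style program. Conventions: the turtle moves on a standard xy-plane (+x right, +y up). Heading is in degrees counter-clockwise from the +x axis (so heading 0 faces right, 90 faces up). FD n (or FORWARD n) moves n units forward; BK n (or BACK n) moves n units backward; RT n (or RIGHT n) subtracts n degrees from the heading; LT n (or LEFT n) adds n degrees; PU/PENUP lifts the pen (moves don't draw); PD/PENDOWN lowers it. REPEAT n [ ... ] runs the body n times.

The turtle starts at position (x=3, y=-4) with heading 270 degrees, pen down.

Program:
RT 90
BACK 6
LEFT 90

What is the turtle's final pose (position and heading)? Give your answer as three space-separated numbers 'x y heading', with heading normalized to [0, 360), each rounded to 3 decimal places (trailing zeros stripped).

Answer: 9 -4 270

Derivation:
Executing turtle program step by step:
Start: pos=(3,-4), heading=270, pen down
RT 90: heading 270 -> 180
BK 6: (3,-4) -> (9,-4) [heading=180, draw]
LT 90: heading 180 -> 270
Final: pos=(9,-4), heading=270, 1 segment(s) drawn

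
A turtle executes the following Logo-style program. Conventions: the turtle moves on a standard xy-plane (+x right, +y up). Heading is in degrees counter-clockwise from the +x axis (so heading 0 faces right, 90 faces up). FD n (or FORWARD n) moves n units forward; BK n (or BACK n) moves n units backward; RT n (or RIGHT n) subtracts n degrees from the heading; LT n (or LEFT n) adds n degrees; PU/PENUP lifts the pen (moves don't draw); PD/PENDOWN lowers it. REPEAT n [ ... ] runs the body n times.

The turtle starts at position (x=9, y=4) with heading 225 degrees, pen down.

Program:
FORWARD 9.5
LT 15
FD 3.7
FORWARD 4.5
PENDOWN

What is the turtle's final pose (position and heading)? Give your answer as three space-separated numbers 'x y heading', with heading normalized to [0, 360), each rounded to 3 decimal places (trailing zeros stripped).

Executing turtle program step by step:
Start: pos=(9,4), heading=225, pen down
FD 9.5: (9,4) -> (2.282,-2.718) [heading=225, draw]
LT 15: heading 225 -> 240
FD 3.7: (2.282,-2.718) -> (0.432,-5.922) [heading=240, draw]
FD 4.5: (0.432,-5.922) -> (-1.818,-9.819) [heading=240, draw]
PD: pen down
Final: pos=(-1.818,-9.819), heading=240, 3 segment(s) drawn

Answer: -1.818 -9.819 240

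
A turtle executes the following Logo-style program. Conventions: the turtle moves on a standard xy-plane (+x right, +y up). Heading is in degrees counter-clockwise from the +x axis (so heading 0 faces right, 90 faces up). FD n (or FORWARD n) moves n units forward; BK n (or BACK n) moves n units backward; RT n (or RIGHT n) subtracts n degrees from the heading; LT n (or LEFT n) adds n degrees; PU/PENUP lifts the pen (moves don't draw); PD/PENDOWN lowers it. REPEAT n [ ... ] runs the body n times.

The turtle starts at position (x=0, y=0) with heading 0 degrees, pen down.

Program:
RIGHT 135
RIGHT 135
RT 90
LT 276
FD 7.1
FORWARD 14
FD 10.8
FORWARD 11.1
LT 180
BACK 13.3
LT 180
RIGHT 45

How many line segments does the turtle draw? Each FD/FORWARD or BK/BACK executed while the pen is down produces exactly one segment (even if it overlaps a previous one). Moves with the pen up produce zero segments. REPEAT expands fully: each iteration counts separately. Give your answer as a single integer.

Answer: 5

Derivation:
Executing turtle program step by step:
Start: pos=(0,0), heading=0, pen down
RT 135: heading 0 -> 225
RT 135: heading 225 -> 90
RT 90: heading 90 -> 0
LT 276: heading 0 -> 276
FD 7.1: (0,0) -> (0.742,-7.061) [heading=276, draw]
FD 14: (0.742,-7.061) -> (2.206,-20.984) [heading=276, draw]
FD 10.8: (2.206,-20.984) -> (3.334,-31.725) [heading=276, draw]
FD 11.1: (3.334,-31.725) -> (4.495,-42.764) [heading=276, draw]
LT 180: heading 276 -> 96
BK 13.3: (4.495,-42.764) -> (5.885,-55.992) [heading=96, draw]
LT 180: heading 96 -> 276
RT 45: heading 276 -> 231
Final: pos=(5.885,-55.992), heading=231, 5 segment(s) drawn
Segments drawn: 5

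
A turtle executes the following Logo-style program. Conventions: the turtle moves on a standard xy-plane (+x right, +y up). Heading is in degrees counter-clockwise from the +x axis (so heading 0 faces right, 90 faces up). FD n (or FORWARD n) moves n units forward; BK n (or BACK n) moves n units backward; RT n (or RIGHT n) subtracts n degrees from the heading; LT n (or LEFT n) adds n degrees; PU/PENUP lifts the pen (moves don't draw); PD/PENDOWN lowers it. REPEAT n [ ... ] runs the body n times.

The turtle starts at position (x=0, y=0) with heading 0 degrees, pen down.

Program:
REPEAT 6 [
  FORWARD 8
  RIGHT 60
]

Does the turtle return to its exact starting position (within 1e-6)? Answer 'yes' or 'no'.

Answer: yes

Derivation:
Executing turtle program step by step:
Start: pos=(0,0), heading=0, pen down
REPEAT 6 [
  -- iteration 1/6 --
  FD 8: (0,0) -> (8,0) [heading=0, draw]
  RT 60: heading 0 -> 300
  -- iteration 2/6 --
  FD 8: (8,0) -> (12,-6.928) [heading=300, draw]
  RT 60: heading 300 -> 240
  -- iteration 3/6 --
  FD 8: (12,-6.928) -> (8,-13.856) [heading=240, draw]
  RT 60: heading 240 -> 180
  -- iteration 4/6 --
  FD 8: (8,-13.856) -> (0,-13.856) [heading=180, draw]
  RT 60: heading 180 -> 120
  -- iteration 5/6 --
  FD 8: (0,-13.856) -> (-4,-6.928) [heading=120, draw]
  RT 60: heading 120 -> 60
  -- iteration 6/6 --
  FD 8: (-4,-6.928) -> (0,0) [heading=60, draw]
  RT 60: heading 60 -> 0
]
Final: pos=(0,0), heading=0, 6 segment(s) drawn

Start position: (0, 0)
Final position: (0, 0)
Distance = 0; < 1e-6 -> CLOSED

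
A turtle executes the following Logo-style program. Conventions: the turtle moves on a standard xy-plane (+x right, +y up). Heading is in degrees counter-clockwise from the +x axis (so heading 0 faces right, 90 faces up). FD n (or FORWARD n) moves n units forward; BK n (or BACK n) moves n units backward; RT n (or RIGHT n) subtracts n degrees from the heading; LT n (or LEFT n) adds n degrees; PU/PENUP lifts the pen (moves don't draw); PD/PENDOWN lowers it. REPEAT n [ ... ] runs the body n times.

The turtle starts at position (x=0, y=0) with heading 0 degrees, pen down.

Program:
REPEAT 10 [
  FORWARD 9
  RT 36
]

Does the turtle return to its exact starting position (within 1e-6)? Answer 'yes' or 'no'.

Answer: yes

Derivation:
Executing turtle program step by step:
Start: pos=(0,0), heading=0, pen down
REPEAT 10 [
  -- iteration 1/10 --
  FD 9: (0,0) -> (9,0) [heading=0, draw]
  RT 36: heading 0 -> 324
  -- iteration 2/10 --
  FD 9: (9,0) -> (16.281,-5.29) [heading=324, draw]
  RT 36: heading 324 -> 288
  -- iteration 3/10 --
  FD 9: (16.281,-5.29) -> (19.062,-13.85) [heading=288, draw]
  RT 36: heading 288 -> 252
  -- iteration 4/10 --
  FD 9: (19.062,-13.85) -> (16.281,-22.409) [heading=252, draw]
  RT 36: heading 252 -> 216
  -- iteration 5/10 --
  FD 9: (16.281,-22.409) -> (9,-27.699) [heading=216, draw]
  RT 36: heading 216 -> 180
  -- iteration 6/10 --
  FD 9: (9,-27.699) -> (0,-27.699) [heading=180, draw]
  RT 36: heading 180 -> 144
  -- iteration 7/10 --
  FD 9: (0,-27.699) -> (-7.281,-22.409) [heading=144, draw]
  RT 36: heading 144 -> 108
  -- iteration 8/10 --
  FD 9: (-7.281,-22.409) -> (-10.062,-13.85) [heading=108, draw]
  RT 36: heading 108 -> 72
  -- iteration 9/10 --
  FD 9: (-10.062,-13.85) -> (-7.281,-5.29) [heading=72, draw]
  RT 36: heading 72 -> 36
  -- iteration 10/10 --
  FD 9: (-7.281,-5.29) -> (0,0) [heading=36, draw]
  RT 36: heading 36 -> 0
]
Final: pos=(0,0), heading=0, 10 segment(s) drawn

Start position: (0, 0)
Final position: (0, 0)
Distance = 0; < 1e-6 -> CLOSED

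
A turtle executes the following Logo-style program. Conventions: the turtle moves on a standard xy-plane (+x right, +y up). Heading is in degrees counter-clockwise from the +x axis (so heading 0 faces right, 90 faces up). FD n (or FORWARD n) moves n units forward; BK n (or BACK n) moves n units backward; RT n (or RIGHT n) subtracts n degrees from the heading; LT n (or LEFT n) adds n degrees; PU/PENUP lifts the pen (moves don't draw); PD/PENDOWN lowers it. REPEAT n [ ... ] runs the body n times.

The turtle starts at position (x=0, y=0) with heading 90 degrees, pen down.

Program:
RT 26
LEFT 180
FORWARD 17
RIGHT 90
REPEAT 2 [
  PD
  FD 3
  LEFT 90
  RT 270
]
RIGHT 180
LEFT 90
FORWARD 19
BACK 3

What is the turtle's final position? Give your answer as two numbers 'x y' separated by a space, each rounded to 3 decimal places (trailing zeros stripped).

Executing turtle program step by step:
Start: pos=(0,0), heading=90, pen down
RT 26: heading 90 -> 64
LT 180: heading 64 -> 244
FD 17: (0,0) -> (-7.452,-15.279) [heading=244, draw]
RT 90: heading 244 -> 154
REPEAT 2 [
  -- iteration 1/2 --
  PD: pen down
  FD 3: (-7.452,-15.279) -> (-10.149,-13.964) [heading=154, draw]
  LT 90: heading 154 -> 244
  RT 270: heading 244 -> 334
  -- iteration 2/2 --
  PD: pen down
  FD 3: (-10.149,-13.964) -> (-7.452,-15.279) [heading=334, draw]
  LT 90: heading 334 -> 64
  RT 270: heading 64 -> 154
]
RT 180: heading 154 -> 334
LT 90: heading 334 -> 64
FD 19: (-7.452,-15.279) -> (0.877,1.798) [heading=64, draw]
BK 3: (0.877,1.798) -> (-0.438,-0.899) [heading=64, draw]
Final: pos=(-0.438,-0.899), heading=64, 5 segment(s) drawn

Answer: -0.438 -0.899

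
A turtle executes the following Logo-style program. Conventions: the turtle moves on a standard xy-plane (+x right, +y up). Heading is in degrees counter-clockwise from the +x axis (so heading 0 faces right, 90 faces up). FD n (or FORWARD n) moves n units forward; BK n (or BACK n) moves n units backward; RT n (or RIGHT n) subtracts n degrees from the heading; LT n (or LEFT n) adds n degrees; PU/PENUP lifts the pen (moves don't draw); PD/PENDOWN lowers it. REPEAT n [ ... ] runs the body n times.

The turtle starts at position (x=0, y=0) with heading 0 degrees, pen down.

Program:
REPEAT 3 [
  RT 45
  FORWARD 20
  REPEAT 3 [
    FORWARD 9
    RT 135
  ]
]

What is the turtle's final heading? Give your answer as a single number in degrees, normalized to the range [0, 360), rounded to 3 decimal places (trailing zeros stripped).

Executing turtle program step by step:
Start: pos=(0,0), heading=0, pen down
REPEAT 3 [
  -- iteration 1/3 --
  RT 45: heading 0 -> 315
  FD 20: (0,0) -> (14.142,-14.142) [heading=315, draw]
  REPEAT 3 [
    -- iteration 1/3 --
    FD 9: (14.142,-14.142) -> (20.506,-20.506) [heading=315, draw]
    RT 135: heading 315 -> 180
    -- iteration 2/3 --
    FD 9: (20.506,-20.506) -> (11.506,-20.506) [heading=180, draw]
    RT 135: heading 180 -> 45
    -- iteration 3/3 --
    FD 9: (11.506,-20.506) -> (17.87,-14.142) [heading=45, draw]
    RT 135: heading 45 -> 270
  ]
  -- iteration 2/3 --
  RT 45: heading 270 -> 225
  FD 20: (17.87,-14.142) -> (3.728,-28.284) [heading=225, draw]
  REPEAT 3 [
    -- iteration 1/3 --
    FD 9: (3.728,-28.284) -> (-2.636,-34.648) [heading=225, draw]
    RT 135: heading 225 -> 90
    -- iteration 2/3 --
    FD 9: (-2.636,-34.648) -> (-2.636,-25.648) [heading=90, draw]
    RT 135: heading 90 -> 315
    -- iteration 3/3 --
    FD 9: (-2.636,-25.648) -> (3.728,-32.012) [heading=315, draw]
    RT 135: heading 315 -> 180
  ]
  -- iteration 3/3 --
  RT 45: heading 180 -> 135
  FD 20: (3.728,-32.012) -> (-10.414,-17.87) [heading=135, draw]
  REPEAT 3 [
    -- iteration 1/3 --
    FD 9: (-10.414,-17.87) -> (-16.778,-11.506) [heading=135, draw]
    RT 135: heading 135 -> 0
    -- iteration 2/3 --
    FD 9: (-16.778,-11.506) -> (-7.778,-11.506) [heading=0, draw]
    RT 135: heading 0 -> 225
    -- iteration 3/3 --
    FD 9: (-7.778,-11.506) -> (-14.142,-17.87) [heading=225, draw]
    RT 135: heading 225 -> 90
  ]
]
Final: pos=(-14.142,-17.87), heading=90, 12 segment(s) drawn

Answer: 90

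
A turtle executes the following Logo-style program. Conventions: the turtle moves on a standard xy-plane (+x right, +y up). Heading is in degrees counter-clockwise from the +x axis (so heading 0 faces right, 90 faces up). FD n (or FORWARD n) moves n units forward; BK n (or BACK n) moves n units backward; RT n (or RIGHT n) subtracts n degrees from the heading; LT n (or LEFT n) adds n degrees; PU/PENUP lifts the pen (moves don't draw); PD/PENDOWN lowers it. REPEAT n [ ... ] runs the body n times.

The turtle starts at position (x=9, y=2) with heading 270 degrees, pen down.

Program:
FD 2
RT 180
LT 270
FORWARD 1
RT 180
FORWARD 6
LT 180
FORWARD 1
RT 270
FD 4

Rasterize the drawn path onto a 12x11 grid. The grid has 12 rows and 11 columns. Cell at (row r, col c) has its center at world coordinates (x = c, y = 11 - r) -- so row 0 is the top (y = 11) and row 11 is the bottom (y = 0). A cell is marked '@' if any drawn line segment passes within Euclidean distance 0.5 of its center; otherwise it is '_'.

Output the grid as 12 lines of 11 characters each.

Answer: ___________
___________
___________
___________
___________
___________
___________
_____@_____
_____@_____
_____@___@_
_____@___@_
____@@@@@@@

Derivation:
Segment 0: (9,2) -> (9,0)
Segment 1: (9,0) -> (10,-0)
Segment 2: (10,-0) -> (4,0)
Segment 3: (4,0) -> (5,0)
Segment 4: (5,0) -> (5,4)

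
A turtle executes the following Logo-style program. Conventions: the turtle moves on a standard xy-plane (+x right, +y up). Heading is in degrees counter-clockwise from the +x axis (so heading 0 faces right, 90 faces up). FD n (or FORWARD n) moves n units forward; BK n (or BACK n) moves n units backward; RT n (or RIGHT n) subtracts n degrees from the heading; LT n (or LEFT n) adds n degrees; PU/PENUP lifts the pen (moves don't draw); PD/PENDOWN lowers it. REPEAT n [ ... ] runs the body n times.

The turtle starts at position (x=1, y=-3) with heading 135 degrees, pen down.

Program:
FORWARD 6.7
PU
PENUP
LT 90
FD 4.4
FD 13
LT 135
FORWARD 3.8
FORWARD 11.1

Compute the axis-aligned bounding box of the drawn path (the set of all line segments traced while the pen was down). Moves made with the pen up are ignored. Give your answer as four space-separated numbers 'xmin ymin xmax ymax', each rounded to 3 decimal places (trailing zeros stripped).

Answer: -3.738 -3 1 1.738

Derivation:
Executing turtle program step by step:
Start: pos=(1,-3), heading=135, pen down
FD 6.7: (1,-3) -> (-3.738,1.738) [heading=135, draw]
PU: pen up
PU: pen up
LT 90: heading 135 -> 225
FD 4.4: (-3.738,1.738) -> (-6.849,-1.374) [heading=225, move]
FD 13: (-6.849,-1.374) -> (-16.041,-10.566) [heading=225, move]
LT 135: heading 225 -> 0
FD 3.8: (-16.041,-10.566) -> (-12.241,-10.566) [heading=0, move]
FD 11.1: (-12.241,-10.566) -> (-1.141,-10.566) [heading=0, move]
Final: pos=(-1.141,-10.566), heading=0, 1 segment(s) drawn

Segment endpoints: x in {-3.738, 1}, y in {-3, 1.738}
xmin=-3.738, ymin=-3, xmax=1, ymax=1.738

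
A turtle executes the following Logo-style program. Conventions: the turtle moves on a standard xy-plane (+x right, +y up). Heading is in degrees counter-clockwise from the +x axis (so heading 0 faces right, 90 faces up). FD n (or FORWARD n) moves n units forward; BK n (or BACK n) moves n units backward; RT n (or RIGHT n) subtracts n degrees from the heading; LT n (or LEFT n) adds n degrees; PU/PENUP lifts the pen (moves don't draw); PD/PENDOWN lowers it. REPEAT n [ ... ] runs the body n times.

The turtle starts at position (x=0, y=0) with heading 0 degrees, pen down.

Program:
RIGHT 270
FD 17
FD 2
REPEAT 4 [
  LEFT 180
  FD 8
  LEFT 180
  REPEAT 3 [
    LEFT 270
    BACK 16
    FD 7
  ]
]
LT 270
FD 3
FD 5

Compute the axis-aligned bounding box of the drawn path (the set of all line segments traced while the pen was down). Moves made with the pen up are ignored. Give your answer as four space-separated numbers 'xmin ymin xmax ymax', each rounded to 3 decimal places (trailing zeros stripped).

Answer: -16 0 15 35

Derivation:
Executing turtle program step by step:
Start: pos=(0,0), heading=0, pen down
RT 270: heading 0 -> 90
FD 17: (0,0) -> (0,17) [heading=90, draw]
FD 2: (0,17) -> (0,19) [heading=90, draw]
REPEAT 4 [
  -- iteration 1/4 --
  LT 180: heading 90 -> 270
  FD 8: (0,19) -> (0,11) [heading=270, draw]
  LT 180: heading 270 -> 90
  REPEAT 3 [
    -- iteration 1/3 --
    LT 270: heading 90 -> 0
    BK 16: (0,11) -> (-16,11) [heading=0, draw]
    FD 7: (-16,11) -> (-9,11) [heading=0, draw]
    -- iteration 2/3 --
    LT 270: heading 0 -> 270
    BK 16: (-9,11) -> (-9,27) [heading=270, draw]
    FD 7: (-9,27) -> (-9,20) [heading=270, draw]
    -- iteration 3/3 --
    LT 270: heading 270 -> 180
    BK 16: (-9,20) -> (7,20) [heading=180, draw]
    FD 7: (7,20) -> (0,20) [heading=180, draw]
  ]
  -- iteration 2/4 --
  LT 180: heading 180 -> 0
  FD 8: (0,20) -> (8,20) [heading=0, draw]
  LT 180: heading 0 -> 180
  REPEAT 3 [
    -- iteration 1/3 --
    LT 270: heading 180 -> 90
    BK 16: (8,20) -> (8,4) [heading=90, draw]
    FD 7: (8,4) -> (8,11) [heading=90, draw]
    -- iteration 2/3 --
    LT 270: heading 90 -> 0
    BK 16: (8,11) -> (-8,11) [heading=0, draw]
    FD 7: (-8,11) -> (-1,11) [heading=0, draw]
    -- iteration 3/3 --
    LT 270: heading 0 -> 270
    BK 16: (-1,11) -> (-1,27) [heading=270, draw]
    FD 7: (-1,27) -> (-1,20) [heading=270, draw]
  ]
  -- iteration 3/4 --
  LT 180: heading 270 -> 90
  FD 8: (-1,20) -> (-1,28) [heading=90, draw]
  LT 180: heading 90 -> 270
  REPEAT 3 [
    -- iteration 1/3 --
    LT 270: heading 270 -> 180
    BK 16: (-1,28) -> (15,28) [heading=180, draw]
    FD 7: (15,28) -> (8,28) [heading=180, draw]
    -- iteration 2/3 --
    LT 270: heading 180 -> 90
    BK 16: (8,28) -> (8,12) [heading=90, draw]
    FD 7: (8,12) -> (8,19) [heading=90, draw]
    -- iteration 3/3 --
    LT 270: heading 90 -> 0
    BK 16: (8,19) -> (-8,19) [heading=0, draw]
    FD 7: (-8,19) -> (-1,19) [heading=0, draw]
  ]
  -- iteration 4/4 --
  LT 180: heading 0 -> 180
  FD 8: (-1,19) -> (-9,19) [heading=180, draw]
  LT 180: heading 180 -> 0
  REPEAT 3 [
    -- iteration 1/3 --
    LT 270: heading 0 -> 270
    BK 16: (-9,19) -> (-9,35) [heading=270, draw]
    FD 7: (-9,35) -> (-9,28) [heading=270, draw]
    -- iteration 2/3 --
    LT 270: heading 270 -> 180
    BK 16: (-9,28) -> (7,28) [heading=180, draw]
    FD 7: (7,28) -> (0,28) [heading=180, draw]
    -- iteration 3/3 --
    LT 270: heading 180 -> 90
    BK 16: (0,28) -> (0,12) [heading=90, draw]
    FD 7: (0,12) -> (0,19) [heading=90, draw]
  ]
]
LT 270: heading 90 -> 0
FD 3: (0,19) -> (3,19) [heading=0, draw]
FD 5: (3,19) -> (8,19) [heading=0, draw]
Final: pos=(8,19), heading=0, 32 segment(s) drawn

Segment endpoints: x in {-16, -9, -9, -9, -9, -9, -9, -8, -8, -1, -1, -1, -1, -1, 0, 0, 0, 0, 0, 0, 0, 3, 7, 7, 8, 8, 8, 8, 8, 8, 8, 15}, y in {0, 4, 11, 11, 11, 11, 11, 11, 12, 12, 17, 19, 19, 19, 19, 19, 19, 19, 19, 20, 20, 20, 20, 20, 27, 27, 28, 28, 28, 28, 28, 28, 35}
xmin=-16, ymin=0, xmax=15, ymax=35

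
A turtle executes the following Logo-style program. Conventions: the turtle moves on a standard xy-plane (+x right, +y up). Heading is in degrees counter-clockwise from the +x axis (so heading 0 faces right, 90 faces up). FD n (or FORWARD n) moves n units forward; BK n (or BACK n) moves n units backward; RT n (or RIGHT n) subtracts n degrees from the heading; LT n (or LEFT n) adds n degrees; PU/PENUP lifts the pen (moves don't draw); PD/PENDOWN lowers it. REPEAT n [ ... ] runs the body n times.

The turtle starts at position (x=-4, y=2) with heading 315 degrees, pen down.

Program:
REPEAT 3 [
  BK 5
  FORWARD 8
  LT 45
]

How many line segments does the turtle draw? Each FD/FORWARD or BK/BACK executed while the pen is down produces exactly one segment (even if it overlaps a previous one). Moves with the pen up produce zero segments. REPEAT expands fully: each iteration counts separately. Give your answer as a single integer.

Answer: 6

Derivation:
Executing turtle program step by step:
Start: pos=(-4,2), heading=315, pen down
REPEAT 3 [
  -- iteration 1/3 --
  BK 5: (-4,2) -> (-7.536,5.536) [heading=315, draw]
  FD 8: (-7.536,5.536) -> (-1.879,-0.121) [heading=315, draw]
  LT 45: heading 315 -> 0
  -- iteration 2/3 --
  BK 5: (-1.879,-0.121) -> (-6.879,-0.121) [heading=0, draw]
  FD 8: (-6.879,-0.121) -> (1.121,-0.121) [heading=0, draw]
  LT 45: heading 0 -> 45
  -- iteration 3/3 --
  BK 5: (1.121,-0.121) -> (-2.414,-3.657) [heading=45, draw]
  FD 8: (-2.414,-3.657) -> (3.243,2) [heading=45, draw]
  LT 45: heading 45 -> 90
]
Final: pos=(3.243,2), heading=90, 6 segment(s) drawn
Segments drawn: 6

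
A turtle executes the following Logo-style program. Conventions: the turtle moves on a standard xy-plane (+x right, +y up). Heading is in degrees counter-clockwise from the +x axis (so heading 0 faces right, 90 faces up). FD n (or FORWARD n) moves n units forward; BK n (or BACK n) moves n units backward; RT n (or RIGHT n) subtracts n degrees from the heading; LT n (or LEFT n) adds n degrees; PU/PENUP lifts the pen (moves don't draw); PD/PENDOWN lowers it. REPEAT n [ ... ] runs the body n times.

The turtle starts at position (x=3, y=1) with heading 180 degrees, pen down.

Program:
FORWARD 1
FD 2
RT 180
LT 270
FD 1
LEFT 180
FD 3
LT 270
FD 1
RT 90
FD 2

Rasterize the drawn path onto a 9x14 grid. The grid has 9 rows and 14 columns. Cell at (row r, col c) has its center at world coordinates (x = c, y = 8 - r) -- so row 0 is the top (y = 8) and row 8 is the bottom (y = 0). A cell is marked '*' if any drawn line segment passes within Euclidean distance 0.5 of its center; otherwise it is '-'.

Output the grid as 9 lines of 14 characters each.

Segment 0: (3,1) -> (2,1)
Segment 1: (2,1) -> (0,1)
Segment 2: (0,1) -> (-0,0)
Segment 3: (-0,0) -> (0,3)
Segment 4: (0,3) -> (1,3)
Segment 5: (1,3) -> (1,1)

Answer: --------------
--------------
--------------
--------------
--------------
**------------
**------------
****----------
*-------------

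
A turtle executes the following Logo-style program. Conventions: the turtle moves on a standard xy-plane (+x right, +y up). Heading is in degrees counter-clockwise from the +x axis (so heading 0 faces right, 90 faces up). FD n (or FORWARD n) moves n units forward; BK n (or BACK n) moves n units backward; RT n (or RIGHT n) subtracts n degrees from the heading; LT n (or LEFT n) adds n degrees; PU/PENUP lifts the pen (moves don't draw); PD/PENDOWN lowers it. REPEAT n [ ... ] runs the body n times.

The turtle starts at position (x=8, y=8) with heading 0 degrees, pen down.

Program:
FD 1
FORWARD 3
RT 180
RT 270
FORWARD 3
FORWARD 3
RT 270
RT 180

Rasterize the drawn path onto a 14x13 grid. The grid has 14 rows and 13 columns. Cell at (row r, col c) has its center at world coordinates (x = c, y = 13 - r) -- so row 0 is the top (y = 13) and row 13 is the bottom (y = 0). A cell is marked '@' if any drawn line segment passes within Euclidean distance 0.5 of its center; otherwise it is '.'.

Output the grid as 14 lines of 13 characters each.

Segment 0: (8,8) -> (9,8)
Segment 1: (9,8) -> (12,8)
Segment 2: (12,8) -> (12,5)
Segment 3: (12,5) -> (12,2)

Answer: .............
.............
.............
.............
.............
........@@@@@
............@
............@
............@
............@
............@
............@
.............
.............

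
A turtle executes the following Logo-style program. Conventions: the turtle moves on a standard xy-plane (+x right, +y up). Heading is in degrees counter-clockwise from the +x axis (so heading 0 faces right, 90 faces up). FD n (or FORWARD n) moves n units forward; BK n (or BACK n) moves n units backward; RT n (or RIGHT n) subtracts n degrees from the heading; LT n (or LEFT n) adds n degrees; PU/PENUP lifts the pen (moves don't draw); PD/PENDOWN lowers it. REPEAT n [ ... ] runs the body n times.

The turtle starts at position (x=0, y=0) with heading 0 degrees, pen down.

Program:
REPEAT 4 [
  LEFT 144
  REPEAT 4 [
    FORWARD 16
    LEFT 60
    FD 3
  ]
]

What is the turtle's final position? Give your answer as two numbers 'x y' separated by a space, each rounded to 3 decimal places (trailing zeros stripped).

Executing turtle program step by step:
Start: pos=(0,0), heading=0, pen down
REPEAT 4 [
  -- iteration 1/4 --
  LT 144: heading 0 -> 144
  REPEAT 4 [
    -- iteration 1/4 --
    FD 16: (0,0) -> (-12.944,9.405) [heading=144, draw]
    LT 60: heading 144 -> 204
    FD 3: (-12.944,9.405) -> (-15.685,8.184) [heading=204, draw]
    -- iteration 2/4 --
    FD 16: (-15.685,8.184) -> (-30.302,1.677) [heading=204, draw]
    LT 60: heading 204 -> 264
    FD 3: (-30.302,1.677) -> (-30.615,-1.307) [heading=264, draw]
    -- iteration 3/4 --
    FD 16: (-30.615,-1.307) -> (-32.288,-17.219) [heading=264, draw]
    LT 60: heading 264 -> 324
    FD 3: (-32.288,-17.219) -> (-29.861,-18.983) [heading=324, draw]
    -- iteration 4/4 --
    FD 16: (-29.861,-18.983) -> (-16.916,-28.387) [heading=324, draw]
    LT 60: heading 324 -> 24
    FD 3: (-16.916,-28.387) -> (-14.176,-27.167) [heading=24, draw]
  ]
  -- iteration 2/4 --
  LT 144: heading 24 -> 168
  REPEAT 4 [
    -- iteration 1/4 --
    FD 16: (-14.176,-27.167) -> (-29.826,-23.84) [heading=168, draw]
    LT 60: heading 168 -> 228
    FD 3: (-29.826,-23.84) -> (-31.833,-26.07) [heading=228, draw]
    -- iteration 2/4 --
    FD 16: (-31.833,-26.07) -> (-42.54,-37.96) [heading=228, draw]
    LT 60: heading 228 -> 288
    FD 3: (-42.54,-37.96) -> (-41.613,-40.813) [heading=288, draw]
    -- iteration 3/4 --
    FD 16: (-41.613,-40.813) -> (-36.668,-56.03) [heading=288, draw]
    LT 60: heading 288 -> 348
    FD 3: (-36.668,-56.03) -> (-33.734,-56.654) [heading=348, draw]
    -- iteration 4/4 --
    FD 16: (-33.734,-56.654) -> (-18.083,-59.981) [heading=348, draw]
    LT 60: heading 348 -> 48
    FD 3: (-18.083,-59.981) -> (-16.076,-57.751) [heading=48, draw]
  ]
  -- iteration 3/4 --
  LT 144: heading 48 -> 192
  REPEAT 4 [
    -- iteration 1/4 --
    FD 16: (-16.076,-57.751) -> (-31.726,-61.078) [heading=192, draw]
    LT 60: heading 192 -> 252
    FD 3: (-31.726,-61.078) -> (-32.653,-63.931) [heading=252, draw]
    -- iteration 2/4 --
    FD 16: (-32.653,-63.931) -> (-37.598,-79.148) [heading=252, draw]
    LT 60: heading 252 -> 312
    FD 3: (-37.598,-79.148) -> (-35.59,-81.377) [heading=312, draw]
    -- iteration 3/4 --
    FD 16: (-35.59,-81.377) -> (-24.884,-93.268) [heading=312, draw]
    LT 60: heading 312 -> 12
    FD 3: (-24.884,-93.268) -> (-21.95,-92.644) [heading=12, draw]
    -- iteration 4/4 --
    FD 16: (-21.95,-92.644) -> (-6.299,-89.317) [heading=12, draw]
    LT 60: heading 12 -> 72
    FD 3: (-6.299,-89.317) -> (-5.372,-86.464) [heading=72, draw]
  ]
  -- iteration 4/4 --
  LT 144: heading 72 -> 216
  REPEAT 4 [
    -- iteration 1/4 --
    FD 16: (-5.372,-86.464) -> (-18.317,-95.869) [heading=216, draw]
    LT 60: heading 216 -> 276
    FD 3: (-18.317,-95.869) -> (-18.003,-98.852) [heading=276, draw]
    -- iteration 2/4 --
    FD 16: (-18.003,-98.852) -> (-16.331,-114.765) [heading=276, draw]
    LT 60: heading 276 -> 336
    FD 3: (-16.331,-114.765) -> (-13.59,-115.985) [heading=336, draw]
    -- iteration 3/4 --
    FD 16: (-13.59,-115.985) -> (1.027,-122.493) [heading=336, draw]
    LT 60: heading 336 -> 36
    FD 3: (1.027,-122.493) -> (3.454,-120.729) [heading=36, draw]
    -- iteration 4/4 --
    FD 16: (3.454,-120.729) -> (16.398,-111.325) [heading=36, draw]
    LT 60: heading 36 -> 96
    FD 3: (16.398,-111.325) -> (16.084,-108.341) [heading=96, draw]
  ]
]
Final: pos=(16.084,-108.341), heading=96, 32 segment(s) drawn

Answer: 16.084 -108.341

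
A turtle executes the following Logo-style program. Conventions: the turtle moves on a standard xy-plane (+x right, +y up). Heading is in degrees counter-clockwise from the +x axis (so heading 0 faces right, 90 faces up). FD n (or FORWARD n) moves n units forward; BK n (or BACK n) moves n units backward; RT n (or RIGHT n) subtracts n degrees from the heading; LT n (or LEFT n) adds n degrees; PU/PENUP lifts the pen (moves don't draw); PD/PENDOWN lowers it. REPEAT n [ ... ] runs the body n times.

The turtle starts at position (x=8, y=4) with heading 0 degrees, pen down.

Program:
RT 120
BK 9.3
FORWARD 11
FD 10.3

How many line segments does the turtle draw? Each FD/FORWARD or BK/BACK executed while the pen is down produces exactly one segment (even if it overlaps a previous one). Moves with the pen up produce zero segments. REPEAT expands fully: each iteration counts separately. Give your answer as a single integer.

Executing turtle program step by step:
Start: pos=(8,4), heading=0, pen down
RT 120: heading 0 -> 240
BK 9.3: (8,4) -> (12.65,12.054) [heading=240, draw]
FD 11: (12.65,12.054) -> (7.15,2.528) [heading=240, draw]
FD 10.3: (7.15,2.528) -> (2,-6.392) [heading=240, draw]
Final: pos=(2,-6.392), heading=240, 3 segment(s) drawn
Segments drawn: 3

Answer: 3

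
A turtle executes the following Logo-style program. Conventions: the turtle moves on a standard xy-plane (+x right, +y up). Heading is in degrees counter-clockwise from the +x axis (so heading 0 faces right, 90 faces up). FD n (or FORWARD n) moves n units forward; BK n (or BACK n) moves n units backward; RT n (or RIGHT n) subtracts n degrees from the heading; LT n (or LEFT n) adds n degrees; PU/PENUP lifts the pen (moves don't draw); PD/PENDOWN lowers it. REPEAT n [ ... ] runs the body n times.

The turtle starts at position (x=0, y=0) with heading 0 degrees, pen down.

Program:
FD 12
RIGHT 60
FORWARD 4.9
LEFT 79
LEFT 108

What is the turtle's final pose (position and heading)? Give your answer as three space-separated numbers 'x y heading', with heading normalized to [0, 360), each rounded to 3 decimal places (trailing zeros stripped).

Executing turtle program step by step:
Start: pos=(0,0), heading=0, pen down
FD 12: (0,0) -> (12,0) [heading=0, draw]
RT 60: heading 0 -> 300
FD 4.9: (12,0) -> (14.45,-4.244) [heading=300, draw]
LT 79: heading 300 -> 19
LT 108: heading 19 -> 127
Final: pos=(14.45,-4.244), heading=127, 2 segment(s) drawn

Answer: 14.45 -4.244 127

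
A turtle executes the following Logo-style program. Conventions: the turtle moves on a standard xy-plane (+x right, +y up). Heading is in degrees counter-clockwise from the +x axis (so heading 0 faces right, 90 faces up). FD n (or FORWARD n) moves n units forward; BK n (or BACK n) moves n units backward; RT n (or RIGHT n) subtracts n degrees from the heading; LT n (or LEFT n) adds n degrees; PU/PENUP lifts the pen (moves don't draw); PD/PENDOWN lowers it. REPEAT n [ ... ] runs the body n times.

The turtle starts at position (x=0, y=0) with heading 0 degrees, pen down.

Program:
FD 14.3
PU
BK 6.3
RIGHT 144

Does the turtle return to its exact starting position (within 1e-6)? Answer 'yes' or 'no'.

Answer: no

Derivation:
Executing turtle program step by step:
Start: pos=(0,0), heading=0, pen down
FD 14.3: (0,0) -> (14.3,0) [heading=0, draw]
PU: pen up
BK 6.3: (14.3,0) -> (8,0) [heading=0, move]
RT 144: heading 0 -> 216
Final: pos=(8,0), heading=216, 1 segment(s) drawn

Start position: (0, 0)
Final position: (8, 0)
Distance = 8; >= 1e-6 -> NOT closed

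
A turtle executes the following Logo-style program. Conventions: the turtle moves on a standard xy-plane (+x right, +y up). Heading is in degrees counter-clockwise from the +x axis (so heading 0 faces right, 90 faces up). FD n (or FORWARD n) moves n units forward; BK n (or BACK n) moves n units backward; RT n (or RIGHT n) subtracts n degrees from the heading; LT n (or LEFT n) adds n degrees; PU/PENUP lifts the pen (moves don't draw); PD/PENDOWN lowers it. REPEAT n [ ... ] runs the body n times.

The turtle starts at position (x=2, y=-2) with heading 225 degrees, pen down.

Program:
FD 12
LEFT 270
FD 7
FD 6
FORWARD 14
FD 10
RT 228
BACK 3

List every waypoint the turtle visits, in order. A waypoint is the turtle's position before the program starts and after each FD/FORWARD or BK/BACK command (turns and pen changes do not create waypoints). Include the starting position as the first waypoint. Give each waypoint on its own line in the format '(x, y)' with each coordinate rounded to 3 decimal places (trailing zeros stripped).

Answer: (2, -2)
(-6.485, -10.485)
(-11.435, -5.536)
(-15.678, -1.293)
(-25.577, 8.607)
(-32.648, 15.678)
(-32.491, 18.674)

Derivation:
Executing turtle program step by step:
Start: pos=(2,-2), heading=225, pen down
FD 12: (2,-2) -> (-6.485,-10.485) [heading=225, draw]
LT 270: heading 225 -> 135
FD 7: (-6.485,-10.485) -> (-11.435,-5.536) [heading=135, draw]
FD 6: (-11.435,-5.536) -> (-15.678,-1.293) [heading=135, draw]
FD 14: (-15.678,-1.293) -> (-25.577,8.607) [heading=135, draw]
FD 10: (-25.577,8.607) -> (-32.648,15.678) [heading=135, draw]
RT 228: heading 135 -> 267
BK 3: (-32.648,15.678) -> (-32.491,18.674) [heading=267, draw]
Final: pos=(-32.491,18.674), heading=267, 6 segment(s) drawn
Waypoints (7 total):
(2, -2)
(-6.485, -10.485)
(-11.435, -5.536)
(-15.678, -1.293)
(-25.577, 8.607)
(-32.648, 15.678)
(-32.491, 18.674)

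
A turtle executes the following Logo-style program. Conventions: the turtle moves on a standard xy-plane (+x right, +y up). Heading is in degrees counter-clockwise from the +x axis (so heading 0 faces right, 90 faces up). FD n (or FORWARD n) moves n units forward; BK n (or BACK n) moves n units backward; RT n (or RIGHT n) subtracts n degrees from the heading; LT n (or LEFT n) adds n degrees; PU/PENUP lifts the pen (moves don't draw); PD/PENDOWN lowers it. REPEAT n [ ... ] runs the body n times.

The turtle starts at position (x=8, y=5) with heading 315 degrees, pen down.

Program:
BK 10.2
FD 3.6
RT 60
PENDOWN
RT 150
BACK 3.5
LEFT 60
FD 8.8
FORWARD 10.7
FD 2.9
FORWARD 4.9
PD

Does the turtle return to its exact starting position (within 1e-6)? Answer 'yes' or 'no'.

Executing turtle program step by step:
Start: pos=(8,5), heading=315, pen down
BK 10.2: (8,5) -> (0.788,12.212) [heading=315, draw]
FD 3.6: (0.788,12.212) -> (3.333,9.667) [heading=315, draw]
RT 60: heading 315 -> 255
PD: pen down
RT 150: heading 255 -> 105
BK 3.5: (3.333,9.667) -> (4.239,6.286) [heading=105, draw]
LT 60: heading 105 -> 165
FD 8.8: (4.239,6.286) -> (-4.261,8.564) [heading=165, draw]
FD 10.7: (-4.261,8.564) -> (-14.597,11.333) [heading=165, draw]
FD 2.9: (-14.597,11.333) -> (-17.398,12.084) [heading=165, draw]
FD 4.9: (-17.398,12.084) -> (-22.131,13.352) [heading=165, draw]
PD: pen down
Final: pos=(-22.131,13.352), heading=165, 7 segment(s) drawn

Start position: (8, 5)
Final position: (-22.131, 13.352)
Distance = 31.267; >= 1e-6 -> NOT closed

Answer: no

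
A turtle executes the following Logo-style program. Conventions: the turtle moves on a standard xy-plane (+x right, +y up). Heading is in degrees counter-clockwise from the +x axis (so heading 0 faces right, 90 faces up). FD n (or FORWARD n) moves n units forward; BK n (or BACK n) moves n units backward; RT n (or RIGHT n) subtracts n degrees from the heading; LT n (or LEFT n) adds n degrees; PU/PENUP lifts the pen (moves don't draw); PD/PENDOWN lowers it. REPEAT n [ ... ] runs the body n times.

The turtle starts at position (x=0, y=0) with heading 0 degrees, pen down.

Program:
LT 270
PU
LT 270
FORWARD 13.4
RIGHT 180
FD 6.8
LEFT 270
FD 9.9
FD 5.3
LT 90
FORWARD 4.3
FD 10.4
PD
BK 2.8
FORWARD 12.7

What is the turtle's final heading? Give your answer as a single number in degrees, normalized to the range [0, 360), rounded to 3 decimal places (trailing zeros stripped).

Executing turtle program step by step:
Start: pos=(0,0), heading=0, pen down
LT 270: heading 0 -> 270
PU: pen up
LT 270: heading 270 -> 180
FD 13.4: (0,0) -> (-13.4,0) [heading=180, move]
RT 180: heading 180 -> 0
FD 6.8: (-13.4,0) -> (-6.6,0) [heading=0, move]
LT 270: heading 0 -> 270
FD 9.9: (-6.6,0) -> (-6.6,-9.9) [heading=270, move]
FD 5.3: (-6.6,-9.9) -> (-6.6,-15.2) [heading=270, move]
LT 90: heading 270 -> 0
FD 4.3: (-6.6,-15.2) -> (-2.3,-15.2) [heading=0, move]
FD 10.4: (-2.3,-15.2) -> (8.1,-15.2) [heading=0, move]
PD: pen down
BK 2.8: (8.1,-15.2) -> (5.3,-15.2) [heading=0, draw]
FD 12.7: (5.3,-15.2) -> (18,-15.2) [heading=0, draw]
Final: pos=(18,-15.2), heading=0, 2 segment(s) drawn

Answer: 0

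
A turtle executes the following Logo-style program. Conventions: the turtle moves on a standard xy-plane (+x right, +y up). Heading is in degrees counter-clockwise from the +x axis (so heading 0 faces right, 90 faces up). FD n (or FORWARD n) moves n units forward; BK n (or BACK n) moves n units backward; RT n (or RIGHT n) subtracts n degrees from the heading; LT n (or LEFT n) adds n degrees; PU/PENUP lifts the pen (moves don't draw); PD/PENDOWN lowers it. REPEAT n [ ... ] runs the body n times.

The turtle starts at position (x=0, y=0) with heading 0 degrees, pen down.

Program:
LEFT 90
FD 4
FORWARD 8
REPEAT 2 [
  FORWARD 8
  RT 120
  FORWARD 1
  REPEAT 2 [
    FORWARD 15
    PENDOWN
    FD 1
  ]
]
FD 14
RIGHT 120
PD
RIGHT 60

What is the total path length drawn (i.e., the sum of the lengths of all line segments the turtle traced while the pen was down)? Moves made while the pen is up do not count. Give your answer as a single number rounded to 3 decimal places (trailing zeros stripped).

Executing turtle program step by step:
Start: pos=(0,0), heading=0, pen down
LT 90: heading 0 -> 90
FD 4: (0,0) -> (0,4) [heading=90, draw]
FD 8: (0,4) -> (0,12) [heading=90, draw]
REPEAT 2 [
  -- iteration 1/2 --
  FD 8: (0,12) -> (0,20) [heading=90, draw]
  RT 120: heading 90 -> 330
  FD 1: (0,20) -> (0.866,19.5) [heading=330, draw]
  REPEAT 2 [
    -- iteration 1/2 --
    FD 15: (0.866,19.5) -> (13.856,12) [heading=330, draw]
    PD: pen down
    FD 1: (13.856,12) -> (14.722,11.5) [heading=330, draw]
    -- iteration 2/2 --
    FD 15: (14.722,11.5) -> (27.713,4) [heading=330, draw]
    PD: pen down
    FD 1: (27.713,4) -> (28.579,3.5) [heading=330, draw]
  ]
  -- iteration 2/2 --
  FD 8: (28.579,3.5) -> (35.507,-0.5) [heading=330, draw]
  RT 120: heading 330 -> 210
  FD 1: (35.507,-0.5) -> (34.641,-1) [heading=210, draw]
  REPEAT 2 [
    -- iteration 1/2 --
    FD 15: (34.641,-1) -> (21.651,-8.5) [heading=210, draw]
    PD: pen down
    FD 1: (21.651,-8.5) -> (20.785,-9) [heading=210, draw]
    -- iteration 2/2 --
    FD 15: (20.785,-9) -> (7.794,-16.5) [heading=210, draw]
    PD: pen down
    FD 1: (7.794,-16.5) -> (6.928,-17) [heading=210, draw]
  ]
]
FD 14: (6.928,-17) -> (-5.196,-24) [heading=210, draw]
RT 120: heading 210 -> 90
PD: pen down
RT 60: heading 90 -> 30
Final: pos=(-5.196,-24), heading=30, 15 segment(s) drawn

Segment lengths:
  seg 1: (0,0) -> (0,4), length = 4
  seg 2: (0,4) -> (0,12), length = 8
  seg 3: (0,12) -> (0,20), length = 8
  seg 4: (0,20) -> (0.866,19.5), length = 1
  seg 5: (0.866,19.5) -> (13.856,12), length = 15
  seg 6: (13.856,12) -> (14.722,11.5), length = 1
  seg 7: (14.722,11.5) -> (27.713,4), length = 15
  seg 8: (27.713,4) -> (28.579,3.5), length = 1
  seg 9: (28.579,3.5) -> (35.507,-0.5), length = 8
  seg 10: (35.507,-0.5) -> (34.641,-1), length = 1
  seg 11: (34.641,-1) -> (21.651,-8.5), length = 15
  seg 12: (21.651,-8.5) -> (20.785,-9), length = 1
  seg 13: (20.785,-9) -> (7.794,-16.5), length = 15
  seg 14: (7.794,-16.5) -> (6.928,-17), length = 1
  seg 15: (6.928,-17) -> (-5.196,-24), length = 14
Total = 108

Answer: 108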